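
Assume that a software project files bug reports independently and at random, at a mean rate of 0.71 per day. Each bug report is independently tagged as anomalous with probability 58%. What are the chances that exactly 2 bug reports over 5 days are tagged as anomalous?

Thinning: the bug reports that are tagged as anomalous themselves form a Poisson process with rate 0.58 × 0.71 = 0.4118 per day.
Over the interval, μ = 0.4118 × 5 = 2.059 (5 days).
P(N = 2) = e^(−2.059) · 2.059^2/2! ≈ 0.2704.

0.2704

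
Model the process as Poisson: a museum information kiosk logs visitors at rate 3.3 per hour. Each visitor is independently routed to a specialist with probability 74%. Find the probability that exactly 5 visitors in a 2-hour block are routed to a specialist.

Thinning: the visitors that are routed to a specialist themselves form a Poisson process with rate 0.74 × 3.3 = 2.442 per hour.
Over the interval, μ = 2.442 × 2 = 4.884 (a 2-hour block = 2 hours).
P(N = 5) = e^(−4.884) · 4.884^5/5! ≈ 0.1752.

0.1752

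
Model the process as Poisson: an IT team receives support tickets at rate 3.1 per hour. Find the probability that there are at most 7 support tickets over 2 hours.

Over the interval, μ = 3.1 × 2 = 6.2 (2 hours).
P(N ≤ 7) = Σ_{j=0}^{7} e^(−μ) μ^j/j! ≈ 0.7160.

0.7160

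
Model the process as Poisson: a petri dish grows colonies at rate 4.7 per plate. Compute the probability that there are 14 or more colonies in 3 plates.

Over the interval, μ = 4.7 × 3 = 14.1 (3 plates).
P(N ≥ 14) = 1 − P(N ≤ 13) = 1 − Σ_{j=0}^{13} e^(−μ) μ^j/j! ≈ 0.5461.

0.5461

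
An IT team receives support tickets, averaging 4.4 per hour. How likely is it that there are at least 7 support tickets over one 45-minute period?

0.0510

Over the interval, μ = 4.4 × 0.75 = 3.3 (a 45-minute period = 0.75 hours).
P(N ≥ 7) = 1 − P(N ≤ 6) = 1 − Σ_{j=0}^{6} e^(−μ) μ^j/j! ≈ 0.0510.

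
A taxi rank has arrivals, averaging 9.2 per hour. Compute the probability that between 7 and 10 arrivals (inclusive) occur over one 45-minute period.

0.4437

Over the interval, μ = 9.2 × 0.75 = 6.9 (a 45-minute period = 0.75 hours).
P(7 ≤ N ≤ 10) = Σ_{j=7}^{10} e^(−6.9) · 6.9^j/j! ≈ 0.4437.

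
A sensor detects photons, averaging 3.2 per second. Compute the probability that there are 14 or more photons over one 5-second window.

Over the interval, μ = 3.2 × 5 = 16 (a 5-second window = 5 seconds).
P(N ≥ 14) = 1 − P(N ≤ 13) = 1 − Σ_{j=0}^{13} e^(−μ) μ^j/j! ≈ 0.7255.

0.7255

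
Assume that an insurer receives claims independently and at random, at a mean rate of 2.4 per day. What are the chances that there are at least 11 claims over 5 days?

Over the interval, μ = 2.4 × 5 = 12 (5 days).
P(N ≥ 11) = 1 − P(N ≤ 10) = 1 − Σ_{j=0}^{10} e^(−μ) μ^j/j! ≈ 0.6528.

0.6528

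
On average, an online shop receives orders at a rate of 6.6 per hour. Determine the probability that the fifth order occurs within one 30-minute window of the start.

Over the interval, μ = 6.6 × 0.5 = 3.3 (a 30-minute window = 0.5 hours).
The fifth arrival falls in the interval iff at least 5 events occur there: P(S_5 ≤ t) = P(N ≥ 5) = 1 − P(N ≤ 4) ≈ 0.2374.

0.2374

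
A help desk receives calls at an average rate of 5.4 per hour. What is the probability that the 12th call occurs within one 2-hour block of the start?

0.3969

Over the interval, μ = 5.4 × 2 = 10.8 (a 2-hour block = 2 hours).
The 12th arrival falls in the interval iff at least 12 events occur there: P(S_12 ≤ t) = P(N ≥ 12) = 1 − P(N ≤ 11) ≈ 0.3969.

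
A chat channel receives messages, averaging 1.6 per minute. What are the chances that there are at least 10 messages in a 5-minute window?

Over the interval, μ = 1.6 × 5 = 8 (a 5-minute window = 5 minutes).
P(N ≥ 10) = 1 − P(N ≤ 9) = 1 − Σ_{j=0}^{9} e^(−μ) μ^j/j! ≈ 0.2834.

0.2834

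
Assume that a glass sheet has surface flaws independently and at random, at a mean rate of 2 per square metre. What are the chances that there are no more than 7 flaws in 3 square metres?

Over the interval, μ = 2 × 3 = 6 (3 square metres).
P(N ≤ 7) = Σ_{j=0}^{7} e^(−μ) μ^j/j! ≈ 0.7440.

0.7440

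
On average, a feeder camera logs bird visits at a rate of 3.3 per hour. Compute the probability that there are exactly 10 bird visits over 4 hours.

Over the interval, μ = 3.3 × 4 = 13.2 (4 hours).
P(N = 10) = e^(−μ) μ^10/10! = e^(−13.2) · 13.2^10/3628800 ≈ 0.0819.

0.0819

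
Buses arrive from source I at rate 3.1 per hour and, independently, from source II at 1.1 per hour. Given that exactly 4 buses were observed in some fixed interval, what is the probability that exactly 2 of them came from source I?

0.2242

Given the total, each event is independently from source I with probability p = λ_I/(λ_I+λ_II) = 3.1/4.2 ≈ 0.7381.
So K ~ Binomial(4, 3.1/4.2): P(K = 2) = C(4,2) · (3.1/4.2)^2 · (1.1/4.2)^2 ≈ 0.2242.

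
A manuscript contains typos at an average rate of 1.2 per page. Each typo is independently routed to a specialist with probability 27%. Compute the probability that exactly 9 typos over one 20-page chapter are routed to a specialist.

Thinning: the typos that are routed to a specialist themselves form a Poisson process with rate 0.27 × 1.2 = 0.324 per page.
Over the interval, μ = 0.324 × 20 = 6.48 (a 20-page chapter = 20 pages).
P(N = 9) = e^(−6.48) · 6.48^9/9! ≈ 0.0851.

0.0851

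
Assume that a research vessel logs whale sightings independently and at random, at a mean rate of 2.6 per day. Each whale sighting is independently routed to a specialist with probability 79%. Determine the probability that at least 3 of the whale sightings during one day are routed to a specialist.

0.3379

Thinning: the whale sightings that are routed to a specialist themselves form a Poisson process with rate 0.79 × 2.6 = 2.054 per day.
So μ = 2.054.
P(N ≥ 3) = 1 − P(N ≤ 2) ≈ 0.3379.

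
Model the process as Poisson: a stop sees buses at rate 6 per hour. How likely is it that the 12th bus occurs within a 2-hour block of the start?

Over the interval, μ = 6 × 2 = 12 (a 2-hour block = 2 hours).
The 12th arrival falls in the interval iff at least 12 events occur there: P(S_12 ≤ t) = P(N ≥ 12) = 1 − P(N ≤ 11) ≈ 0.5384.

0.5384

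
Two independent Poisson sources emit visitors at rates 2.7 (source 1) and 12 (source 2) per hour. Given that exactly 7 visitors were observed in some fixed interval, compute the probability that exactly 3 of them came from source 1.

Given the total, each event is independently from source 1 with probability p = λ_1/(λ_1+λ_2) = 2.7/14.7 ≈ 0.1837.
So K ~ Binomial(7, 2.7/14.7): P(K = 3) = C(7,3) · (2.7/14.7)^3 · (12/14.7)^4 ≈ 0.0963.

0.0963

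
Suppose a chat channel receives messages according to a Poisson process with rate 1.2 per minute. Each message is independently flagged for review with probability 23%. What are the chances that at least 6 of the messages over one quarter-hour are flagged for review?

0.2371

Thinning: the messages that are flagged for review themselves form a Poisson process with rate 0.23 × 1.2 = 0.276 per minute.
Over the interval, μ = 0.276 × 15 = 4.14 (a quarter-hour = 15 minutes).
P(N ≥ 6) = 1 − P(N ≤ 5) ≈ 0.2371.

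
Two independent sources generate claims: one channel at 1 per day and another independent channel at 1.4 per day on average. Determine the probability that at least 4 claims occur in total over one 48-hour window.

Independent Poisson processes superpose: combined rate λ = 1 + 1.4 = 2.4 per day.
Over the interval, μ = 2.4 × 2 = 4.8 (a 48-hour window = 2 days).
P(N ≥ 4) = 1 − P(N ≤ 3) ≈ 0.7058.

0.7058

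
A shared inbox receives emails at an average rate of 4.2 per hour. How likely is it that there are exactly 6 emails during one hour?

With mean μ = 4.2 per hour,
P(N = 6) = e^(−μ) μ^6/6! = e^(−4.2) · 4.2^6/720 ≈ 0.1143.

0.1143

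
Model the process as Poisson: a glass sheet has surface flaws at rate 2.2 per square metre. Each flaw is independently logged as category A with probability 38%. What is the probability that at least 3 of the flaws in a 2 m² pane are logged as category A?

0.2354

Thinning: the flaws that are logged as category A themselves form a Poisson process with rate 0.38 × 2.2 = 0.836 per square metre.
Over the interval, μ = 0.836 × 2 = 1.672 (a 2 m² pane = 2 square metres).
P(N ≥ 3) = 1 − P(N ≤ 2) ≈ 0.2354.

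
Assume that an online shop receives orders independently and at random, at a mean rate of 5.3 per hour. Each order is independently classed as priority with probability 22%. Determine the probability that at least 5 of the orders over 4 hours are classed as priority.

0.4987

Thinning: the orders that are classed as priority themselves form a Poisson process with rate 0.22 × 5.3 = 1.166 per hour.
Over the interval, μ = 1.166 × 4 = 4.664 (4 hours).
P(N ≥ 5) = 1 − P(N ≤ 4) ≈ 0.4987.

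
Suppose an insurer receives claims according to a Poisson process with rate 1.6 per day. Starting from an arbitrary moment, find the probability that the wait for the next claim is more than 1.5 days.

The wait for the next event is exponential with rate λ = 1.6 per day.
P(T > 1.5) = e^(−λt) = e^(−1.6 × 1.5) = e^(−2.4) ≈ 0.0907.

0.0907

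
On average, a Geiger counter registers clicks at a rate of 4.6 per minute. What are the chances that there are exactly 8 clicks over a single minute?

With mean μ = 4.6 per minute,
P(N = 8) = e^(−μ) μ^8/8! = e^(−4.6) · 4.6^8/40320 ≈ 0.0500.

0.0500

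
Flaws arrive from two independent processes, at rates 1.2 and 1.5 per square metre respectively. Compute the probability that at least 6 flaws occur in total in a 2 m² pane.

Independent Poisson processes superpose: combined rate λ = 1.2 + 1.5 = 2.7 per square metre.
Over the interval, μ = 2.7 × 2 = 5.4 (a 2 m² pane = 2 square metres).
P(N ≥ 6) = 1 − P(N ≤ 5) ≈ 0.4539.

0.4539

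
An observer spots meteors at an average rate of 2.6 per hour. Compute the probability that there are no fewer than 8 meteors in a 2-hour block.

0.1551

Over the interval, μ = 2.6 × 2 = 5.2 (a 2-hour block = 2 hours).
P(N ≥ 8) = 1 − P(N ≤ 7) = 1 − Σ_{j=0}^{7} e^(−μ) μ^j/j! ≈ 0.1551.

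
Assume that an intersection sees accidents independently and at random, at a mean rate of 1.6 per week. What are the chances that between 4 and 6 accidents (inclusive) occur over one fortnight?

Over the interval, μ = 1.6 × 2 = 3.2 (a fortnight = 2 weeks).
P(4 ≤ N ≤ 6) = Σ_{j=4}^{6} e^(−3.2) · 3.2^j/j! ≈ 0.3529.

0.3529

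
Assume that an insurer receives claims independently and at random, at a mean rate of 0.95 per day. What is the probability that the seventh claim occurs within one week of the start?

0.4970

Over the interval, μ = 0.95 × 7 = 6.65 (a week = 7 days).
The seventh arrival falls in the interval iff at least 7 events occur there: P(S_7 ≤ t) = P(N ≥ 7) = 1 − P(N ≤ 6) ≈ 0.4970.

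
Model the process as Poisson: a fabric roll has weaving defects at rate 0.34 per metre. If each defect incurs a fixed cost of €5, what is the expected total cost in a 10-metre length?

€17

E[N] = 0.34 × 10 = 3.4 (a 10-metre length = 10 metres); E[cost] = 3.4 × €5 = €17.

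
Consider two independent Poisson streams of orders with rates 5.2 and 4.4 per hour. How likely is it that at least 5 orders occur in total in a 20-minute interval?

Independent Poisson processes superpose: combined rate λ = 5.2 + 4.4 = 9.6 per hour.
Over the interval, μ = 9.6 × 1/3 = 3.2 (a 20-minute interval = 1/3 hours).
P(N ≥ 5) = 1 − P(N ≤ 4) ≈ 0.2194.

0.2194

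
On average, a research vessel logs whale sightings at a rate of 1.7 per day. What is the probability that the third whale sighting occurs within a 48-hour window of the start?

0.6603

Over the interval, μ = 1.7 × 2 = 3.4 (a 48-hour window = 2 days).
The third arrival falls in the interval iff at least 3 events occur there: P(S_3 ≤ t) = P(N ≥ 3) = 1 − P(N ≤ 2) ≈ 0.6603.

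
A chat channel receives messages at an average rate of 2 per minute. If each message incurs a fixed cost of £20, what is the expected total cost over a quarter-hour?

£600

E[N] = 2 × 15 = 30 (a quarter-hour = 15 minutes); E[cost] = 30 × £20 = £600.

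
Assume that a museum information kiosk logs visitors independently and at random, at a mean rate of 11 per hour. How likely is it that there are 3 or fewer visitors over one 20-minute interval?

Over the interval, μ = 11 × 1/3 ≈ 3.66667 (a 20-minute interval = 1/3 hours).
P(N ≤ 3) = Σ_{j=0}^{3} e^(−μ) μ^j/j! ≈ 0.5011.

0.5011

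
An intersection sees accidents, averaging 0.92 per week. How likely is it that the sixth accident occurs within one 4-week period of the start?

0.1671

Over the interval, μ = 0.92 × 4 = 3.68 (a 4-week period = 4 weeks).
The sixth arrival falls in the interval iff at least 6 events occur there: P(S_6 ≤ t) = P(N ≥ 6) = 1 − P(N ≤ 5) ≈ 0.1671.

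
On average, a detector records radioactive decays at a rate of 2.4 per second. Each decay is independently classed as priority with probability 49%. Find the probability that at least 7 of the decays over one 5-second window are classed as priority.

Thinning: the decays that are classed as priority themselves form a Poisson process with rate 0.49 × 2.4 = 1.176 per second.
Over the interval, μ = 1.176 × 5 = 5.88 (a 5-second window = 5 seconds).
P(N ≥ 7) = 1 − P(N ≤ 6) ≈ 0.3744.

0.3744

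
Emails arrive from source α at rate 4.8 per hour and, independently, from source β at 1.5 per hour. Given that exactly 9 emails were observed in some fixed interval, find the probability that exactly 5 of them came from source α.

0.1040

Given the total, each event is independently from source α with probability p = λ_α/(λ_α+λ_β) = 4.8/6.3 ≈ 0.7619.
So K ~ Binomial(9, 4.8/6.3): P(K = 5) = C(9,5) · (4.8/6.3)^5 · (1.5/6.3)^4 ≈ 0.1040.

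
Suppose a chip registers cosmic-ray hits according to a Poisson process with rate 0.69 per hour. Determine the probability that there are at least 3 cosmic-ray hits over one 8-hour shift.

0.9129

Over the interval, μ = 0.69 × 8 = 5.52 (an 8-hour shift = 8 hours).
P(N ≥ 3) = 1 − P(N ≤ 2) = 1 − Σ_{j=0}^{2} e^(−μ) μ^j/j! ≈ 0.9129.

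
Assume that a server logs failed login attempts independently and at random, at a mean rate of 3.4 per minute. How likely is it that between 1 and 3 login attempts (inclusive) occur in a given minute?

With mean μ = 3.4 per minute,
P(1 ≤ N ≤ 3) = Σ_{j=1}^{3} e^(−3.4) · 3.4^j/j! ≈ 0.5250.

0.5250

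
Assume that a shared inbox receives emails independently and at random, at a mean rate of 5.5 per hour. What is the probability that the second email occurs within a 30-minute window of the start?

0.7603

Over the interval, μ = 5.5 × 0.5 = 2.75 (a 30-minute window = 0.5 hours).
The second arrival falls in the interval iff at least 2 events occur there: P(S_2 ≤ t) = P(N ≥ 2) = 1 − P(N ≤ 1) ≈ 0.7603.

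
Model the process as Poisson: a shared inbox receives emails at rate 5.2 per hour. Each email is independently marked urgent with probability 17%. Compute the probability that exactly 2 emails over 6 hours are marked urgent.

Thinning: the emails that are marked urgent themselves form a Poisson process with rate 0.17 × 5.2 = 0.884 per hour.
Over the interval, μ = 0.884 × 6 = 5.304 (6 hours).
P(N = 2) = e^(−5.304) · 5.304^2/2! ≈ 0.0699.

0.0699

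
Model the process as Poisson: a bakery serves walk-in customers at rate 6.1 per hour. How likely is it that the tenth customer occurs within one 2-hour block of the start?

0.7746

Over the interval, μ = 6.1 × 2 = 12.2 (a 2-hour block = 2 hours).
The tenth arrival falls in the interval iff at least 10 events occur there: P(S_10 ≤ t) = P(N ≥ 10) = 1 − P(N ≤ 9) ≈ 0.7746.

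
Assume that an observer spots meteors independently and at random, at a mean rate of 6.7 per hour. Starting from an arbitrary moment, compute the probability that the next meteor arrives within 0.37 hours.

0.9162

Inter-arrival times are exponential with rate λ = 6.7 per hour.
P(T ≤ 0.37) = 1 − e^(−λt) = 1 − e^(−6.7 × 0.37) = 1 − e^(−2.479) ≈ 0.9162.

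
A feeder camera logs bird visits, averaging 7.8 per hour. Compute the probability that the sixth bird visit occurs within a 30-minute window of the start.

Over the interval, μ = 7.8 × 0.5 = 3.9 (a 30-minute window = 0.5 hours).
The sixth arrival falls in the interval iff at least 6 events occur there: P(S_6 ≤ t) = P(N ≥ 6) = 1 − P(N ≤ 5) ≈ 0.1994.

0.1994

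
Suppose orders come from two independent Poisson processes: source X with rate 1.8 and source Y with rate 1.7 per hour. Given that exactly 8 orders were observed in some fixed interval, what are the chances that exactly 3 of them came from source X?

Given the total, each event is independently from source X with probability p = λ_X/(λ_X+λ_Y) = 1.8/3.5 ≈ 0.5143.
So K ~ Binomial(8, 1.8/3.5): P(K = 3) = C(8,3) · (1.8/3.5)^3 · (1.7/3.5)^5 ≈ 0.2059.

0.2059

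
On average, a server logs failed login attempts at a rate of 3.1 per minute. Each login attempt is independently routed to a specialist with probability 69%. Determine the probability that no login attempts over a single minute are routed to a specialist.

Thinning: the login attempts that are routed to a specialist themselves form a Poisson process with rate 0.69 × 3.1 = 2.139 per minute.
So μ = 2.139.
P(N = 0) = e^(−2.139) · 2.139^0/0! ≈ 0.1178.

0.1178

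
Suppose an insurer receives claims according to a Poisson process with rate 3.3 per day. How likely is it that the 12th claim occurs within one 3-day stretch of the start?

0.2919

Over the interval, μ = 3.3 × 3 = 9.9 (a 3-day stretch = 3 days).
The 12th arrival falls in the interval iff at least 12 events occur there: P(S_12 ≤ t) = P(N ≥ 12) = 1 − P(N ≤ 11) ≈ 0.2919.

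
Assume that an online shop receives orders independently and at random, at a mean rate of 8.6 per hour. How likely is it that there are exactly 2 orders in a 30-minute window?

0.1254

Over the interval, μ = 8.6 × 0.5 = 4.3 (a 30-minute window = 0.5 hours).
P(N = 2) = e^(−μ) μ^2/2! = e^(−4.3) · 4.3^2/2 ≈ 0.1254.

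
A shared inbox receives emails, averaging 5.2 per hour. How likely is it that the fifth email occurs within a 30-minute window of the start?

Over the interval, μ = 5.2 × 0.5 = 2.6 (a 30-minute window = 0.5 hours).
The fifth arrival falls in the interval iff at least 5 events occur there: P(S_5 ≤ t) = P(N ≥ 5) = 1 − P(N ≤ 4) ≈ 0.1226.

0.1226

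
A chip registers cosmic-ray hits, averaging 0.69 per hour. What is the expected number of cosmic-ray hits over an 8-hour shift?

E[N] = λt = 0.69 × 8 = 5.52 (an 8-hour shift = 8 hours).

5.52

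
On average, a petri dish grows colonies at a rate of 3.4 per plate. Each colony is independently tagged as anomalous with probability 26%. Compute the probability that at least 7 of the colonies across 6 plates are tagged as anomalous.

0.2835

Thinning: the colonies that are tagged as anomalous themselves form a Poisson process with rate 0.26 × 3.4 = 0.884 per plate.
Over the interval, μ = 0.884 × 6 = 5.304 (6 plates).
P(N ≥ 7) = 1 − P(N ≤ 6) ≈ 0.2835.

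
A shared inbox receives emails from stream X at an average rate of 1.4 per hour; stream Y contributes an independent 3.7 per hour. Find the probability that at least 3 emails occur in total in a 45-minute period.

0.7351

Independent Poisson processes superpose: combined rate λ = 1.4 + 3.7 = 5.1 per hour.
Over the interval, μ = 5.1 × 0.75 = 3.825 (a 45-minute period = 0.75 hours).
P(N ≥ 3) = 1 − P(N ≤ 2) ≈ 0.7351.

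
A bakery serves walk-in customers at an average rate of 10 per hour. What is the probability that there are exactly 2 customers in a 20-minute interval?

0.1982

Over the interval, μ = 10 × 1/3 ≈ 3.33333 (a 20-minute interval = 1/3 hours).
P(N = 2) = e^(−μ) μ^2/2! = e^(−3.33333) · 3.33333^2/2 ≈ 0.1982.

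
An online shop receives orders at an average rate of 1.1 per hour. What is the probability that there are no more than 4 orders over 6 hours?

0.2127

Over the interval, μ = 1.1 × 6 = 6.6 (6 hours).
P(N ≤ 4) = Σ_{j=0}^{4} e^(−μ) μ^j/j! ≈ 0.2127.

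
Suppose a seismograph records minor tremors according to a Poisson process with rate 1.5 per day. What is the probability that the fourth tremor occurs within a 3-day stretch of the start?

Over the interval, μ = 1.5 × 3 = 4.5 (a 3-day stretch = 3 days).
The fourth arrival falls in the interval iff at least 4 events occur there: P(S_4 ≤ t) = P(N ≥ 4) = 1 − P(N ≤ 3) ≈ 0.6577.

0.6577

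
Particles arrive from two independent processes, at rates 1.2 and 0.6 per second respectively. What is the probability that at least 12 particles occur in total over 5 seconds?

Independent Poisson processes superpose: combined rate λ = 1.2 + 0.6 = 1.8 per second.
Over the interval, μ = 1.8 × 5 = 9 (5 seconds).
P(N ≥ 12) = 1 − P(N ≤ 11) ≈ 0.1970.

0.1970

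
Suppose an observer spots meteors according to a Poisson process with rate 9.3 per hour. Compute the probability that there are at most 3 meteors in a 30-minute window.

0.3176

Over the interval, μ = 9.3 × 0.5 = 4.65 (a 30-minute window = 0.5 hours).
P(N ≤ 3) = Σ_{j=0}^{3} e^(−μ) μ^j/j! ≈ 0.3176.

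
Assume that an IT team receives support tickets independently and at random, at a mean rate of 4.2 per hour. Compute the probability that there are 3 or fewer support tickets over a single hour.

With mean μ = 4.2 per hour,
P(N ≤ 3) = Σ_{j=0}^{3} e^(−μ) μ^j/j! ≈ 0.3954.

0.3954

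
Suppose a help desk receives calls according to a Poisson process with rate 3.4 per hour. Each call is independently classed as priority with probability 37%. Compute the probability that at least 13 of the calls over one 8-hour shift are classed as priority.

0.2145

Thinning: the calls that are classed as priority themselves form a Poisson process with rate 0.37 × 3.4 = 1.258 per hour.
Over the interval, μ = 1.258 × 8 = 10.064 (an 8-hour shift = 8 hours).
P(N ≥ 13) = 1 − P(N ≤ 12) ≈ 0.2145.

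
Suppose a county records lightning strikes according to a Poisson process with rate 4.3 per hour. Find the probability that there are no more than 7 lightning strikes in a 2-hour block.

0.3728

Over the interval, μ = 4.3 × 2 = 8.6 (a 2-hour block = 2 hours).
P(N ≤ 7) = Σ_{j=0}^{7} e^(−μ) μ^j/j! ≈ 0.3728.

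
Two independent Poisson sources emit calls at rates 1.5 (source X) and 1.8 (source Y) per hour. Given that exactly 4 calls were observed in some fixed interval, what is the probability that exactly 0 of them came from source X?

Given the total, each event is independently from source X with probability p = λ_X/(λ_X+λ_Y) = 1.5/3.3 ≈ 0.4545.
So K ~ Binomial(4, 1.5/3.3): P(K = 0) = C(4,0) · (1.5/3.3)^0 · (1.8/3.3)^4 ≈ 0.0885.

0.0885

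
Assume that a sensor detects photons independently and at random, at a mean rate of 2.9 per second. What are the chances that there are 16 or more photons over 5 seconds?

Over the interval, μ = 2.9 × 5 = 14.5 (5 seconds).
P(N ≥ 16) = 1 − P(N ≤ 15) = 1 − Σ_{j=0}^{15} e^(−μ) μ^j/j! ≈ 0.3808.

0.3808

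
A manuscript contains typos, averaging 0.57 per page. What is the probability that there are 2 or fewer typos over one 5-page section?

0.4576

Over the interval, μ = 0.57 × 5 = 2.85 (a 5-page section = 5 pages).
P(N ≤ 2) = Σ_{j=0}^{2} e^(−μ) μ^j/j! ≈ 0.4576.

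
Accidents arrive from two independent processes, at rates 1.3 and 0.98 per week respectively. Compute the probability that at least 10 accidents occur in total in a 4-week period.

0.4284

Independent Poisson processes superpose: combined rate λ = 1.3 + 0.98 = 2.28 per week.
Over the interval, μ = 2.28 × 4 = 9.12 (a 4-week period = 4 weeks).
P(N ≥ 10) = 1 − P(N ≤ 9) ≈ 0.4284.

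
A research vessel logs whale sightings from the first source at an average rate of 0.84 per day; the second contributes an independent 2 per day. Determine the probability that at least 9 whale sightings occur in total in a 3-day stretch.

Independent Poisson processes superpose: combined rate λ = 0.84 + 2 = 2.84 per day.
Over the interval, μ = 2.84 × 3 = 8.52 (a 3-day stretch = 3 days).
P(N ≥ 9) = 1 − P(N ≤ 8) ≈ 0.4796.

0.4796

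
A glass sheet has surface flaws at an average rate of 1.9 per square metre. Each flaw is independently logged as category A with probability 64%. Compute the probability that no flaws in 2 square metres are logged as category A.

0.0879

Thinning: the flaws that are logged as category A themselves form a Poisson process with rate 0.64 × 1.9 = 1.216 per square metre.
Over the interval, μ = 1.216 × 2 = 2.432 (2 square metres).
P(N = 0) = e^(−2.432) · 2.432^0/0! ≈ 0.0879.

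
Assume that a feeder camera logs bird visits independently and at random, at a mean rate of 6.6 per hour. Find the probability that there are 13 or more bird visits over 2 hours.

0.5587

Over the interval, μ = 6.6 × 2 = 13.2 (2 hours).
P(N ≥ 13) = 1 − P(N ≤ 12) = 1 − Σ_{j=0}^{12} e^(−μ) μ^j/j! ≈ 0.5587.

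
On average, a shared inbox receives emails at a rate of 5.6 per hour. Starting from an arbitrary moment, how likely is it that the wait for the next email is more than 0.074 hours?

0.6607

The wait for the next event is exponential with rate λ = 5.6 per hour.
P(T > 0.074) = e^(−λt) = e^(−5.6 × 0.074) = e^(−0.4144) ≈ 0.6607.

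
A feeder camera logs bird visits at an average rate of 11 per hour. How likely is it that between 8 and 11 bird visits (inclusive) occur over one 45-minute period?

Over the interval, μ = 11 × 0.75 = 8.25 (a 45-minute period = 0.75 hours).
P(8 ≤ N ≤ 11) = Σ_{j=8}^{11} e^(−8.25) · 8.25^j/j! ≈ 0.4505.

0.4505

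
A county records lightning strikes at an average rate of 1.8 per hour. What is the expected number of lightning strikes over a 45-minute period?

1.35

E[N] = λt = 1.8 × 0.75 = 1.35 (a 45-minute period = 0.75 hours).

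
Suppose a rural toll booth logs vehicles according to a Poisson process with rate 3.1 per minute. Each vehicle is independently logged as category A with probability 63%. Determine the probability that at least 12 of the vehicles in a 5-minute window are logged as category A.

Thinning: the vehicles that are logged as category A themselves form a Poisson process with rate 0.63 × 3.1 = 1.953 per minute.
Over the interval, μ = 1.953 × 5 = 9.765 (a 5-minute window = 5 minutes).
P(N ≥ 12) = 1 − P(N ≤ 11) ≈ 0.2768.

0.2768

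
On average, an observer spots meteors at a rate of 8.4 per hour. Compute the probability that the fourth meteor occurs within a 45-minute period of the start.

0.8736

Over the interval, μ = 8.4 × 0.75 = 6.3 (a 45-minute period = 0.75 hours).
The fourth arrival falls in the interval iff at least 4 events occur there: P(S_4 ≤ t) = P(N ≥ 4) = 1 − P(N ≤ 3) ≈ 0.8736.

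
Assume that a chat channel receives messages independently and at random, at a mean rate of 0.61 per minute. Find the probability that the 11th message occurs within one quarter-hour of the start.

Over the interval, μ = 0.61 × 15 = 9.15 (a quarter-hour = 15 minutes).
The 11th arrival falls in the interval iff at least 11 events occur there: P(S_11 ≤ t) = P(N ≥ 11) = 1 − P(N ≤ 10) ≈ 0.3119.

0.3119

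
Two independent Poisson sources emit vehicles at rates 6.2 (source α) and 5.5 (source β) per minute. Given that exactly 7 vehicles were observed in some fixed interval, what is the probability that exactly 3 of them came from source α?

0.2543

Given the total, each event is independently from source α with probability p = λ_α/(λ_α+λ_β) = 6.2/11.7 ≈ 0.5299.
So K ~ Binomial(7, 6.2/11.7): P(K = 3) = C(7,3) · (6.2/11.7)^3 · (5.5/11.7)^4 ≈ 0.2543.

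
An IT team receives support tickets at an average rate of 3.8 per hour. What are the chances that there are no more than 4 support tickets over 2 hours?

0.1249

Over the interval, μ = 3.8 × 2 = 7.6 (2 hours).
P(N ≤ 4) = Σ_{j=0}^{4} e^(−μ) μ^j/j! ≈ 0.1249.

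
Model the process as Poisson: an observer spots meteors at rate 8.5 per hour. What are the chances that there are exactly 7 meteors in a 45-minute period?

Over the interval, μ = 8.5 × 0.75 = 6.375 (a 45-minute period = 0.75 hours).
P(N = 7) = e^(−μ) μ^7/7! = e^(−6.375) · 6.375^7/5040 ≈ 0.1446.

0.1446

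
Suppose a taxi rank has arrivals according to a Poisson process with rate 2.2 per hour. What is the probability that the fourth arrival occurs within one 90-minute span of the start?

0.4197

Over the interval, μ = 2.2 × 1.5 = 3.3 (a 90-minute span = 1.5 hours).
The fourth arrival falls in the interval iff at least 4 events occur there: P(S_4 ≤ t) = P(N ≥ 4) = 1 − P(N ≤ 3) ≈ 0.4197.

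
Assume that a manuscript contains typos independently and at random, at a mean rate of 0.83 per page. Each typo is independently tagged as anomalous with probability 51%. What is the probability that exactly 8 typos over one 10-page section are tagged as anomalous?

0.0371

Thinning: the typos that are tagged as anomalous themselves form a Poisson process with rate 0.51 × 0.83 = 0.4233 per page.
Over the interval, μ = 0.4233 × 10 = 4.233 (a 10-page section = 10 pages).
P(N = 8) = e^(−4.233) · 4.233^8/8! ≈ 0.0371.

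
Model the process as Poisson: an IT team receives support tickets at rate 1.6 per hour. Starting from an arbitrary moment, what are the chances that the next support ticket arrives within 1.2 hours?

0.8534

Inter-arrival times are exponential with rate λ = 1.6 per hour.
P(T ≤ 1.2) = 1 − e^(−λt) = 1 − e^(−1.6 × 1.2) = 1 − e^(−1.92) ≈ 0.8534.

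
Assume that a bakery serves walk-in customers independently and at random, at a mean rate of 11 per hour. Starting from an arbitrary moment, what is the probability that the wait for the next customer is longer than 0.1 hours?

The wait for the next event is exponential with rate λ = 11 per hour.
P(T > 0.1) = e^(−λt) = e^(−11 × 0.1) = e^(−1.1) ≈ 0.3329.

0.3329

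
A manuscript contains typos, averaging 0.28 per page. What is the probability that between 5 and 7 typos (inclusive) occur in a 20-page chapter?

0.4548

Over the interval, μ = 0.28 × 20 = 5.6 (a 20-page chapter = 20 pages).
P(5 ≤ N ≤ 7) = Σ_{j=5}^{7} e^(−5.6) · 5.6^j/j! ≈ 0.4548.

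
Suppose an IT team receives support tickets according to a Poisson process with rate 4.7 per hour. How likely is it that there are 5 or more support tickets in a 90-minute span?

Over the interval, μ = 4.7 × 1.5 = 7.05 (a 90-minute span = 1.5 hours).
P(N ≥ 5) = 1 − P(N ≤ 4) = 1 − Σ_{j=0}^{4} e^(−μ) μ^j/j! ≈ 0.8315.

0.8315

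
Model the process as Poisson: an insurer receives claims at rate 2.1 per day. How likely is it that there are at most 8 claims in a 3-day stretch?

0.8148

Over the interval, μ = 2.1 × 3 = 6.3 (a 3-day stretch = 3 days).
P(N ≤ 8) = Σ_{j=0}^{8} e^(−μ) μ^j/j! ≈ 0.8148.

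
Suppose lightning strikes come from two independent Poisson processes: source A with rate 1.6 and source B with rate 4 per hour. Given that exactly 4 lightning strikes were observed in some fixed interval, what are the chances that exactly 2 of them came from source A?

0.2499

Given the total, each event is independently from source A with probability p = λ_A/(λ_A+λ_B) = 1.6/5.6 ≈ 0.2857.
So K ~ Binomial(4, 1.6/5.6): P(K = 2) = C(4,2) · (1.6/5.6)^2 · (4/5.6)^2 ≈ 0.2499.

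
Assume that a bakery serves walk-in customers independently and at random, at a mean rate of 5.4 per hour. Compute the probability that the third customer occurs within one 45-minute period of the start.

0.7691

Over the interval, μ = 5.4 × 0.75 = 4.05 (a 45-minute period = 0.75 hours).
The third arrival falls in the interval iff at least 3 events occur there: P(S_3 ≤ t) = P(N ≥ 3) = 1 − P(N ≤ 2) ≈ 0.7691.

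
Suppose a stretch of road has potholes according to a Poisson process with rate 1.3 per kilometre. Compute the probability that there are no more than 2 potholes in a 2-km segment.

Over the interval, μ = 1.3 × 2 = 2.6 (a 2-km segment = 2 kilometres).
P(N ≤ 2) = Σ_{j=0}^{2} e^(−μ) μ^j/j! ≈ 0.5184.

0.5184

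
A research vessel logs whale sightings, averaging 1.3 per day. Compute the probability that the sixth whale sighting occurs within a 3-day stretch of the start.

0.1994

Over the interval, μ = 1.3 × 3 = 3.9 (a 3-day stretch = 3 days).
The sixth arrival falls in the interval iff at least 6 events occur there: P(S_6 ≤ t) = P(N ≥ 6) = 1 − P(N ≤ 5) ≈ 0.1994.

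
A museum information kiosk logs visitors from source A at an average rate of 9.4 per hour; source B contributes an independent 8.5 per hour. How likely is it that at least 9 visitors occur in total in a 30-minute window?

Independent Poisson processes superpose: combined rate λ = 9.4 + 8.5 = 17.9 per hour.
Over the interval, μ = 17.9 × 0.5 = 8.95 (a 30-minute window = 0.5 hours).
P(N ≥ 9) = 1 − P(N ≤ 8) ≈ 0.5377.

0.5377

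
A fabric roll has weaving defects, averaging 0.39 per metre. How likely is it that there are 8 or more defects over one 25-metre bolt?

0.7564

Over the interval, μ = 0.39 × 25 = 9.75 (a 25-metre bolt = 25 metres).
P(N ≥ 8) = 1 − P(N ≤ 7) = 1 − Σ_{j=0}^{7} e^(−μ) μ^j/j! ≈ 0.7564.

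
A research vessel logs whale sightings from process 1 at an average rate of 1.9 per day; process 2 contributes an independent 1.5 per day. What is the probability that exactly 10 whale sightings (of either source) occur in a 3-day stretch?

Independent Poisson processes superpose: combined rate λ = 1.9 + 1.5 = 3.4 per day.
Over the interval, μ = 3.4 × 3 = 10.2 (a 3-day stretch = 3 days).
P(N = 10) = e^(−10.2) · 10.2^10/10! ≈ 0.1249.

0.1249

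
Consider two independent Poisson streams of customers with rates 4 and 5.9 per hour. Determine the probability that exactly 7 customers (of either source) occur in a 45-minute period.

0.1472

Independent Poisson processes superpose: combined rate λ = 4 + 5.9 = 9.9 per hour.
Over the interval, μ = 9.9 × 0.75 = 7.425 (a 45-minute period = 0.75 hours).
P(N = 7) = e^(−7.425) · 7.425^7/7! ≈ 0.1472.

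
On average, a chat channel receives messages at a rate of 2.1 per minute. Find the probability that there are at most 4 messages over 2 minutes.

Over the interval, μ = 2.1 × 2 = 4.2 (2 minutes).
P(N ≤ 4) = Σ_{j=0}^{4} e^(−μ) μ^j/j! ≈ 0.5898.

0.5898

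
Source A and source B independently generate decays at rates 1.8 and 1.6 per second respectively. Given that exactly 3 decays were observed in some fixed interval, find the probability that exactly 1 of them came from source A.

0.3517

Given the total, each event is independently from source A with probability p = λ_A/(λ_A+λ_B) = 1.8/3.4 ≈ 0.5294.
So K ~ Binomial(3, 1.8/3.4): P(K = 1) = C(3,1) · (1.8/3.4)^1 · (1.6/3.4)^2 ≈ 0.3517.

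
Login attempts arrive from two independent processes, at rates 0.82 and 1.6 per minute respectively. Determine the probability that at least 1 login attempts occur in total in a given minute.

0.9111

Independent Poisson processes superpose: combined rate λ = 0.82 + 1.6 = 2.42 per minute.
So μ = 2.42.
P(N ≥ 1) = 1 − P(N ≤ 0) ≈ 0.9111.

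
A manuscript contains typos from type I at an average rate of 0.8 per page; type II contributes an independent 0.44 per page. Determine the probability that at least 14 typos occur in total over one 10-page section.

0.3613

Independent Poisson processes superpose: combined rate λ = 0.8 + 0.44 = 1.24 per page.
Over the interval, μ = 1.24 × 10 = 12.4 (a 10-page section = 10 pages).
P(N ≥ 14) = 1 − P(N ≤ 13) ≈ 0.3613.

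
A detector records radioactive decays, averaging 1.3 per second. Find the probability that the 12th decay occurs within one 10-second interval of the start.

Over the interval, μ = 1.3 × 10 = 13 (a 10-second interval = 10 seconds).
The 12th arrival falls in the interval iff at least 12 events occur there: P(S_12 ≤ t) = P(N ≥ 12) = 1 − P(N ≤ 11) ≈ 0.6468.

0.6468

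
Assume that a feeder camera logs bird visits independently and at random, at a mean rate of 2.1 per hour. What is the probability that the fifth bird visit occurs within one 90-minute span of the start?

0.2105

Over the interval, μ = 2.1 × 1.5 = 3.15 (a 90-minute span = 1.5 hours).
The fifth arrival falls in the interval iff at least 5 events occur there: P(S_5 ≤ t) = P(N ≥ 5) = 1 − P(N ≤ 4) ≈ 0.2105.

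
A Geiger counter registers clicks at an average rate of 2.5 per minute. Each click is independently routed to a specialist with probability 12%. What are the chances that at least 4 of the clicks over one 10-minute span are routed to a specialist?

0.3528

Thinning: the clicks that are routed to a specialist themselves form a Poisson process with rate 0.12 × 2.5 = 0.3 per minute.
Over the interval, μ = 0.3 × 10 = 3 (a 10-minute span = 10 minutes).
P(N ≥ 4) = 1 − P(N ≤ 3) ≈ 0.3528.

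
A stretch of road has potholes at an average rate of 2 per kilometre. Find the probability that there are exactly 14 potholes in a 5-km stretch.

Over the interval, μ = 2 × 5 = 10 (a 5-km stretch = 5 kilometres).
P(N = 14) = e^(−μ) μ^14/14! = e^(−10) · 10^14/87178291200 ≈ 0.0521.

0.0521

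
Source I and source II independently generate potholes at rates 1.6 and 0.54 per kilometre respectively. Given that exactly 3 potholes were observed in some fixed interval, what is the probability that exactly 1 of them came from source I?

Given the total, each event is independently from source I with probability p = λ_I/(λ_I+λ_II) = 1.6/2.14 ≈ 0.7477.
So K ~ Binomial(3, 1.6/2.14): P(K = 1) = C(3,1) · (1.6/2.14)^1 · (0.54/2.14)^2 ≈ 0.1428.

0.1428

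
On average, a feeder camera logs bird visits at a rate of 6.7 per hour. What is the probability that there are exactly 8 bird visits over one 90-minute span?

0.1115

Over the interval, μ = 6.7 × 1.5 = 10.05 (a 90-minute span = 1.5 hours).
P(N = 8) = e^(−μ) μ^8/8! = e^(−10.05) · 10.05^8/40320 ≈ 0.1115.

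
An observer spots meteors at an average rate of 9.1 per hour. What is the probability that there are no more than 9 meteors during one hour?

0.5742

With mean μ = 9.1 per hour,
P(N ≤ 9) = Σ_{j=0}^{9} e^(−μ) μ^j/j! ≈ 0.5742.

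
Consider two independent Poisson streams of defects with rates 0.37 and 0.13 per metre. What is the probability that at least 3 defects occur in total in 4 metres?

Independent Poisson processes superpose: combined rate λ = 0.37 + 0.13 = 0.5 per metre.
Over the interval, μ = 0.5 × 4 = 2 (4 metres).
P(N ≥ 3) = 1 − P(N ≤ 2) ≈ 0.3233.

0.3233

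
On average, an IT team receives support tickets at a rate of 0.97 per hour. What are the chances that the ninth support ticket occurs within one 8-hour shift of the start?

0.3740

Over the interval, μ = 0.97 × 8 = 7.76 (an 8-hour shift = 8 hours).
The ninth arrival falls in the interval iff at least 9 events occur there: P(S_9 ≤ t) = P(N ≥ 9) = 1 − P(N ≤ 8) ≈ 0.3740.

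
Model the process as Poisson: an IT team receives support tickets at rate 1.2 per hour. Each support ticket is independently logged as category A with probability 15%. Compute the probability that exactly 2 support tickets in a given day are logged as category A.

Thinning: the support tickets that are logged as category A themselves form a Poisson process with rate 0.15 × 1.2 = 0.18 per hour.
Over the interval, μ = 0.18 × 24 = 4.32 (a day = 24 hours).
P(N = 2) = e^(−4.32) · 4.32^2/2! ≈ 0.1241.

0.1241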